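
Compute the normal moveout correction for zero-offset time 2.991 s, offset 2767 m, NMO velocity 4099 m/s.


x/Vnmo = 2767/4099 = 0.675043
(x/Vnmo)^2 = 0.455683
t0^2 = 8.946081
sqrt(8.946081 + 0.455683) = 3.06623
dt = 3.06623 - 2.991 = 0.07523

0.07523


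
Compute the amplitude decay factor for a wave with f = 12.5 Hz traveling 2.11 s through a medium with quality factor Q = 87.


pi*f*t/Q = pi*12.5*2.11/87 = 0.952408
A/A0 = exp(-0.952408) = 0.385811

0.385811


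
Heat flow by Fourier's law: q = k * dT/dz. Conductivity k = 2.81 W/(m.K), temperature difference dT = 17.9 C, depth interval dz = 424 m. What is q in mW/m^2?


q = k * dT / dz * 1000
= 2.81 * 17.9 / 424 * 1000
= 0.11863 * 1000
= 118.6297 mW/m^2

118.6297


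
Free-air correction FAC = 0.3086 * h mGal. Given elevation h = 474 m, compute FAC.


FAC = 0.3086 * h
= 0.3086 * 474
= 146.2764 mGal

146.2764


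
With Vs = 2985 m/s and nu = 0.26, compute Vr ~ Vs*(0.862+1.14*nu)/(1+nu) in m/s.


Numerator factor = 0.862 + 1.14*0.26 = 1.1584
Denominator = 1 + 0.26 = 1.26
Vr = 2985 * 1.1584 / 1.26 = 2744.3 m/s

2744.3


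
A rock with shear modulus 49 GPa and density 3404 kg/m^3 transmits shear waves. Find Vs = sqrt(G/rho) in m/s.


Convert G to Pa: G = 49e9 Pa
Compute G/rho = 49e9 / 3404 = 14394829.6122
Vs = sqrt(14394829.6122) = 3794.05 m/s

3794.05


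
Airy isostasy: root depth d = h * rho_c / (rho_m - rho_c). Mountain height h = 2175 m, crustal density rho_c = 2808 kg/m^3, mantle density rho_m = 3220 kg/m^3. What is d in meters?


rho_m - rho_c = 3220 - 2808 = 412
d = 2175 * 2808 / 412
= 6107400 / 412
= 14823.79 m

14823.79


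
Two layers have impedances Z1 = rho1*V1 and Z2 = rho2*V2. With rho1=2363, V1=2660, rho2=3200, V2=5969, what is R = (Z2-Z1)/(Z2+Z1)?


Z1 = 2363 * 2660 = 6285580
Z2 = 3200 * 5969 = 19100800
R = (19100800 - 6285580) / (19100800 + 6285580) = 12815220 / 25386380 = 0.5048

0.5048


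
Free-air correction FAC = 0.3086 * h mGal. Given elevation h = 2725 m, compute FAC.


FAC = 0.3086 * h
= 0.3086 * 2725
= 840.935 mGal

840.935


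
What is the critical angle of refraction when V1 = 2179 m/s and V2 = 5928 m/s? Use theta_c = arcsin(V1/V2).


V1/V2 = 2179/5928 = 0.367578
theta_c = arcsin(0.367578) = 21.5663 degrees

21.5663


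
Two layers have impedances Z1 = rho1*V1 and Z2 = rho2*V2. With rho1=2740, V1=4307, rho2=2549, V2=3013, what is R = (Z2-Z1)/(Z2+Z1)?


Z1 = 2740 * 4307 = 11801180
Z2 = 2549 * 3013 = 7680137
R = (7680137 - 11801180) / (7680137 + 11801180) = -4121043 / 19481317 = -0.2115

-0.2115


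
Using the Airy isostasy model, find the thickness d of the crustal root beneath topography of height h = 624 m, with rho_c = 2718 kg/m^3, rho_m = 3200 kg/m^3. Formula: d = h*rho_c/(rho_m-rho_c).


rho_m - rho_c = 3200 - 2718 = 482
d = 624 * 2718 / 482
= 1696032 / 482
= 3518.74 m

3518.74


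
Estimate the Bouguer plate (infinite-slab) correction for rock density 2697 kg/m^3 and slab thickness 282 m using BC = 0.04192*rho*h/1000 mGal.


BC = 0.04192 * rho * h / 1000
= 0.04192 * 2697 * 282 / 1000
= 31.8824 mGal

31.8824


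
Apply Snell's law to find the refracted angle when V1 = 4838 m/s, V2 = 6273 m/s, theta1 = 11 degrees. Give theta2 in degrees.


sin(theta1) = sin(11 deg) = 0.190809
sin(theta2) = V2/V1 * sin(theta1) = 6273/4838 * 0.190809 = 0.247405
theta2 = arcsin(0.247405) = 14.324 degrees

14.324


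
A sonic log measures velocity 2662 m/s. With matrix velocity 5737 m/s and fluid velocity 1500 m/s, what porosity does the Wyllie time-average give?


1/V - 1/Vm = 1/2662 - 1/5737 = 0.00020135
1/Vf - 1/Vm = 1/1500 - 1/5737 = 0.00049236
phi = 0.00020135 / 0.00049236 = 0.4089

0.4089


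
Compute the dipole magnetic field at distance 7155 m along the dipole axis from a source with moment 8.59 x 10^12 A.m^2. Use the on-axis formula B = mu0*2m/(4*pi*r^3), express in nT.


m = 8.59 x 10^12 = 8590000000000 A.m^2
2m = 17180000000000 A.m^2
r^3 = 7155^3 = 366293248875
B = (4pi*10^-7) * 17180000000000 / (4*pi * 366293248875) * 1e9
= 21589024.715469 / 4602976718900.95 * 1e9
= 4690.2311 nT

4690.2311


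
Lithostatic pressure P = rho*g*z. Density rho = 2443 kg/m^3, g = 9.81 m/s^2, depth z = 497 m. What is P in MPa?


P = rho * g * z / 1e6
= 2443 * 9.81 * 497 / 1e6
= 11911017.51 / 1e6
= 11.911 MPa

11.911


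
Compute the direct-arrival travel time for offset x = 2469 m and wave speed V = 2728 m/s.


t = x / V
= 2469 / 2728
= 0.9051 s

0.9051


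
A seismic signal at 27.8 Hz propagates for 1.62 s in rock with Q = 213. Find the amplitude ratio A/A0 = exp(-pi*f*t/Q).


pi*f*t/Q = pi*27.8*1.62/213 = 0.664248
A/A0 = exp(-0.664248) = 0.514661

0.514661


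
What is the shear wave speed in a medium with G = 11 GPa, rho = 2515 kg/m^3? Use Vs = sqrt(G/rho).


Convert G to Pa: G = 11e9 Pa
Compute G/rho = 11e9 / 2515 = 4373757.4553
Vs = sqrt(4373757.4553) = 2091.35 m/s

2091.35


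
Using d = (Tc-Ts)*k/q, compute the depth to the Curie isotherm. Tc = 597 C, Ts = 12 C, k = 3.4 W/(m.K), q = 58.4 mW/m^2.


T_Curie - T_surf = 597 - 12 = 585 C
Convert q to W/m^2: 58.4 mW/m^2 = 0.0584 W/m^2
d = 585 * 3.4 / 0.0584 = 34058.22 m

34058.22


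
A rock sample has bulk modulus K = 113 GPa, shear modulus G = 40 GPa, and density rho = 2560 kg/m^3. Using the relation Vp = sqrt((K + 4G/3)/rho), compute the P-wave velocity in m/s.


First compute the effective modulus:
K + 4G/3 = 113e9 + 4*40e9/3 = 166333333333.33 Pa
Then divide by density:
166333333333.33 / 2560 = 64973958.3333 Pa/(kg/m^3)
Take the square root:
Vp = sqrt(64973958.3333) = 8060.64 m/s

8060.64


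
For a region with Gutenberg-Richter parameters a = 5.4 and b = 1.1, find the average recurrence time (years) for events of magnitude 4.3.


log10(N) = 5.4 - 1.1*4.3 = 0.67
N = 10^0.67 = 4.677351
T = 1/N = 1/4.677351 = 0.2138 years

0.2138


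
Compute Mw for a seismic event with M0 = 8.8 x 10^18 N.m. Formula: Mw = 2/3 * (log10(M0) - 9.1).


log10(M0) = log10(8.8 x 10^18) = 18.9445
Mw = 2/3 * (18.9445 - 9.1)
= 2/3 * 9.8445
= 6.56

6.56


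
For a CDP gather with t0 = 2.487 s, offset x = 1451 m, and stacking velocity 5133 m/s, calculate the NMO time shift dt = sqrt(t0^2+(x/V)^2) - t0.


x/Vnmo = 1451/5133 = 0.282681
(x/Vnmo)^2 = 0.079908
t0^2 = 6.185169
sqrt(6.185169 + 0.079908) = 2.503014
dt = 2.503014 - 2.487 = 0.016014

0.016014


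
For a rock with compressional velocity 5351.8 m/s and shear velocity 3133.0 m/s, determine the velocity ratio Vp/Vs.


Vp/Vs = 5351.8 / 3133.0
= 1.7082

1.7082


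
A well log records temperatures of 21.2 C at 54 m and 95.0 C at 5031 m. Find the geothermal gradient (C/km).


dT = 95.0 - 21.2 = 73.8 C
dz = 5031 - 54 = 4977 m
gradient = dT/dz * 1000 = 73.8/4977 * 1000 = 14.8282 C/km

14.8282


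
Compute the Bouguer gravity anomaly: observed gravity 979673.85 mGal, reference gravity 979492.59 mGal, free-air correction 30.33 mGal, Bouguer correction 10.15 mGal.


BA = g_obs - g_ref + FAC - BC
= 979673.85 - 979492.59 + 30.33 - 10.15
= 201.44 mGal

201.44


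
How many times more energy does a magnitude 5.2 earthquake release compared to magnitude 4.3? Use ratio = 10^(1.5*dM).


M2 - M1 = 5.2 - 4.3 = 0.9
1.5 * 0.9 = 1.35
ratio = 10^1.35 = 22.39

22.39


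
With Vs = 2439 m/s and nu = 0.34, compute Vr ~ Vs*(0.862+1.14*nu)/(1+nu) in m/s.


Numerator factor = 0.862 + 1.14*0.34 = 1.2496
Denominator = 1 + 0.34 = 1.34
Vr = 2439 * 1.2496 / 1.34 = 2274.46 m/s

2274.46


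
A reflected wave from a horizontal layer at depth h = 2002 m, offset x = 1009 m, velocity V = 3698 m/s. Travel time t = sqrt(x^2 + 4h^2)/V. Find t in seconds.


x^2 + 4h^2 = 1009^2 + 4*2002^2 = 1018081 + 16032016 = 17050097
sqrt(17050097) = 4129.1763
t = 4129.1763 / 3698 = 1.1166 s

1.1166


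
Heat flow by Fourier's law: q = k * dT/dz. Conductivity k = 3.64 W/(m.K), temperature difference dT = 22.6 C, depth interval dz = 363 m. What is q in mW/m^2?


q = k * dT / dz * 1000
= 3.64 * 22.6 / 363 * 1000
= 0.226623 * 1000
= 226.6226 mW/m^2

226.6226


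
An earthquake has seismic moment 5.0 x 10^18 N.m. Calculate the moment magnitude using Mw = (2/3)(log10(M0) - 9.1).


log10(M0) = log10(5.0 x 10^18) = 18.699
Mw = 2/3 * (18.699 - 9.1)
= 2/3 * 9.599
= 6.4

6.4


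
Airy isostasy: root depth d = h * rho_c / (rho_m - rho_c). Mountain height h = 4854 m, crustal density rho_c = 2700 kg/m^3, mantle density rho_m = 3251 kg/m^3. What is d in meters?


rho_m - rho_c = 3251 - 2700 = 551
d = 4854 * 2700 / 551
= 13105800 / 551
= 23785.48 m

23785.48


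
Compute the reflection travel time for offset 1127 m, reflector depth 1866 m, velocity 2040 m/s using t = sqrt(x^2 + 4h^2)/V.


x^2 + 4h^2 = 1127^2 + 4*1866^2 = 1270129 + 13927824 = 15197953
sqrt(15197953) = 3898.4552
t = 3898.4552 / 2040 = 1.911 s

1.911


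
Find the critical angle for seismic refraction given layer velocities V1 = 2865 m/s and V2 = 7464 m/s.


V1/V2 = 2865/7464 = 0.383842
theta_c = arcsin(0.383842) = 22.5719 degrees

22.5719


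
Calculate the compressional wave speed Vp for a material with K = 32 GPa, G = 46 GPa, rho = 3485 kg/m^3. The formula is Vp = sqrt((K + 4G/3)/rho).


First compute the effective modulus:
K + 4G/3 = 32e9 + 4*46e9/3 = 93333333333.33 Pa
Then divide by density:
93333333333.33 / 3485 = 26781444.285 Pa/(kg/m^3)
Take the square root:
Vp = sqrt(26781444.285) = 5175.08 m/s

5175.08


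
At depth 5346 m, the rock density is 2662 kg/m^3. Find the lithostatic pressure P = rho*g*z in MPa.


P = rho * g * z / 1e6
= 2662 * 9.81 * 5346 / 1e6
= 139606620.12 / 1e6
= 139.6066 MPa

139.6066


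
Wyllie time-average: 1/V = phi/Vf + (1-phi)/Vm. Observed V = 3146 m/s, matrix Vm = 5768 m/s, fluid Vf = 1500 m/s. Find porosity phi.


1/V - 1/Vm = 1/3146 - 1/5768 = 0.00014449
1/Vf - 1/Vm = 1/1500 - 1/5768 = 0.0004933
phi = 0.00014449 / 0.0004933 = 0.2929

0.2929


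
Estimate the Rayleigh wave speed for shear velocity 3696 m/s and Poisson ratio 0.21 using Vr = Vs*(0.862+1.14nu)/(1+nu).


Numerator factor = 0.862 + 1.14*0.21 = 1.1014
Denominator = 1 + 0.21 = 1.21
Vr = 3696 * 1.1014 / 1.21 = 3364.28 m/s

3364.28


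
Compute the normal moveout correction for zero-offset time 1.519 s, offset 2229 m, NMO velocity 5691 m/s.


x/Vnmo = 2229/5691 = 0.391671
(x/Vnmo)^2 = 0.153406
t0^2 = 2.307361
sqrt(2.307361 + 0.153406) = 1.568683
dt = 1.568683 - 1.519 = 0.049683

0.049683


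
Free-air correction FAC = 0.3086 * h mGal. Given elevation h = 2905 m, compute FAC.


FAC = 0.3086 * h
= 0.3086 * 2905
= 896.483 mGal

896.483


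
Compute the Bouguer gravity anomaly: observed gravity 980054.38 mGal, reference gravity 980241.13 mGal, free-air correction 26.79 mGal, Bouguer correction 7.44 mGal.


BA = g_obs - g_ref + FAC - BC
= 980054.38 - 980241.13 + 26.79 - 7.44
= -167.4 mGal

-167.4


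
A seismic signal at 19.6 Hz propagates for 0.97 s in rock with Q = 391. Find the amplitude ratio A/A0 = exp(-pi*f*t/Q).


pi*f*t/Q = pi*19.6*0.97/391 = 0.152757
A/A0 = exp(-0.152757) = 0.858338

0.858338


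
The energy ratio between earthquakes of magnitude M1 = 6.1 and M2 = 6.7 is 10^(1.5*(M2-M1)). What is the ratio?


M2 - M1 = 6.7 - 6.1 = 0.6
1.5 * 0.6 = 0.9
ratio = 10^0.9 = 7.94

7.94


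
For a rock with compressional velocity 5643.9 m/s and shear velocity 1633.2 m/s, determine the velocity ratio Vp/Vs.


Vp/Vs = 5643.9 / 1633.2
= 3.4557

3.4557


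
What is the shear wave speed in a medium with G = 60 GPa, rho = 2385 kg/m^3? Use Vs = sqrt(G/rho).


Convert G to Pa: G = 60e9 Pa
Compute G/rho = 60e9 / 2385 = 25157232.7044
Vs = sqrt(25157232.7044) = 5015.7 m/s

5015.7


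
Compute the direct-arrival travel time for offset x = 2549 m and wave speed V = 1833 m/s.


t = x / V
= 2549 / 1833
= 1.3906 s

1.3906


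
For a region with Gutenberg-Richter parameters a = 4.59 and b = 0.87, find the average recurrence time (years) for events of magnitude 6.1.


log10(N) = 4.59 - 0.87*6.1 = -0.717
N = 10^-0.717 = 0.191867
T = 1/N = 1/0.191867 = 5.2119 years

5.2119


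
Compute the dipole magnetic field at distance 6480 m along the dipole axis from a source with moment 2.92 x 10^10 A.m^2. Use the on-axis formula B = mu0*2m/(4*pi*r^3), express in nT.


m = 2.92 x 10^10 = 29200000000 A.m^2
2m = 58400000000 A.m^2
r^3 = 6480^3 = 272097792000
B = (4pi*10^-7) * 58400000000 / (4*pi * 272097792000) * 1e9
= 73387.604388 / 3419281697620.81 * 1e9
= 21.4629 nT

21.4629


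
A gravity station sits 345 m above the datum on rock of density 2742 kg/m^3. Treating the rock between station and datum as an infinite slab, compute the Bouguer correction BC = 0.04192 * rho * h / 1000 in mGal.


BC = 0.04192 * rho * h / 1000
= 0.04192 * 2742 * 345 / 1000
= 39.6559 mGal

39.6559


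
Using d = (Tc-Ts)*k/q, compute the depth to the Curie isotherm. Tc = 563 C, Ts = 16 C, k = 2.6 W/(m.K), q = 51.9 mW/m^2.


T_Curie - T_surf = 563 - 16 = 547 C
Convert q to W/m^2: 51.9 mW/m^2 = 0.0519 W/m^2
d = 547 * 2.6 / 0.0519 = 27402.7 m

27402.7


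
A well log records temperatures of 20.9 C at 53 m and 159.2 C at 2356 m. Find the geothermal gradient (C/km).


dT = 159.2 - 20.9 = 138.3 C
dz = 2356 - 53 = 2303 m
gradient = dT/dz * 1000 = 138.3/2303 * 1000 = 60.0521 C/km

60.0521


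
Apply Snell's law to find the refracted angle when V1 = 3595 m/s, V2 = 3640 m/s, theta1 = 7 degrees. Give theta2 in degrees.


sin(theta1) = sin(7 deg) = 0.121869
sin(theta2) = V2/V1 * sin(theta1) = 3640/3595 * 0.121869 = 0.123395
theta2 = arcsin(0.123395) = 7.0881 degrees

7.0881


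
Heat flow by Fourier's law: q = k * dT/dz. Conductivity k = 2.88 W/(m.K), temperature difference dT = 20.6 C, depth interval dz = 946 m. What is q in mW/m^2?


q = k * dT / dz * 1000
= 2.88 * 20.6 / 946 * 1000
= 0.062715 * 1000
= 62.7146 mW/m^2

62.7146


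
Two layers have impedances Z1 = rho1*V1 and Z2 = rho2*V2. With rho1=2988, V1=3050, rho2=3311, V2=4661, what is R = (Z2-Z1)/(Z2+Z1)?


Z1 = 2988 * 3050 = 9113400
Z2 = 3311 * 4661 = 15432571
R = (15432571 - 9113400) / (15432571 + 9113400) = 6319171 / 24545971 = 0.2574

0.2574


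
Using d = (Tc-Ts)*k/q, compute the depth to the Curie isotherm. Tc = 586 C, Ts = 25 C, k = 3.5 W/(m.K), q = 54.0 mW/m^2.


T_Curie - T_surf = 586 - 25 = 561 C
Convert q to W/m^2: 54.0 mW/m^2 = 0.054 W/m^2
d = 561 * 3.5 / 0.054 = 36361.11 m

36361.11


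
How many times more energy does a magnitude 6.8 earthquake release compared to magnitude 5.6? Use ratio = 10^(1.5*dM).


M2 - M1 = 6.8 - 5.6 = 1.2
1.5 * 1.2 = 1.8
ratio = 10^1.8 = 63.1

63.1


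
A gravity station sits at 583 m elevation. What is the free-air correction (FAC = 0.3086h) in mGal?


FAC = 0.3086 * h
= 0.3086 * 583
= 179.9138 mGal

179.9138


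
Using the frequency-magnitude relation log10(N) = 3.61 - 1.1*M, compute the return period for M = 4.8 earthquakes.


log10(N) = 3.61 - 1.1*4.8 = -1.67
N = 10^-1.67 = 0.02138
T = 1/N = 1/0.02138 = 46.7735 years

46.7735


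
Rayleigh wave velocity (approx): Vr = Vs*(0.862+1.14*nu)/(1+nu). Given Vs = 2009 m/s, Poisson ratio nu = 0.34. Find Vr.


Numerator factor = 0.862 + 1.14*0.34 = 1.2496
Denominator = 1 + 0.34 = 1.34
Vr = 2009 * 1.2496 / 1.34 = 1873.47 m/s

1873.47


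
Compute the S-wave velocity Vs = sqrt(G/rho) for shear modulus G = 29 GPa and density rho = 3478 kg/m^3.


Convert G to Pa: G = 29e9 Pa
Compute G/rho = 29e9 / 3478 = 8338125.3594
Vs = sqrt(8338125.3594) = 2887.58 m/s

2887.58


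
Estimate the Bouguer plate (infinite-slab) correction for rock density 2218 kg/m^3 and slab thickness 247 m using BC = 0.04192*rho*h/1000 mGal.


BC = 0.04192 * rho * h / 1000
= 0.04192 * 2218 * 247 / 1000
= 22.9657 mGal

22.9657


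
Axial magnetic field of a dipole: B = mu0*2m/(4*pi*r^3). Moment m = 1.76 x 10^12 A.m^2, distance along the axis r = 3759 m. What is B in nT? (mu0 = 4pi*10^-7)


m = 1.76 x 10^12 = 1760000000000 A.m^2
2m = 3520000000000 A.m^2
r^3 = 3759^3 = 53114974479
B = (4pi*10^-7) * 3520000000000 / (4*pi * 53114974479) * 1e9
= 4423362.456254 / 667462454475.34 * 1e9
= 6627.133 nT

6627.133


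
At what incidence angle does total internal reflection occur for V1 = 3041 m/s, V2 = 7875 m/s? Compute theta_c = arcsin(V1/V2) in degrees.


V1/V2 = 3041/7875 = 0.386159
theta_c = arcsin(0.386159) = 22.7157 degrees

22.7157


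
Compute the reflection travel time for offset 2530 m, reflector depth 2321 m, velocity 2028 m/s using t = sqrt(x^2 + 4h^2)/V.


x^2 + 4h^2 = 2530^2 + 4*2321^2 = 6400900 + 21548164 = 27949064
sqrt(27949064) = 5286.6874
t = 5286.6874 / 2028 = 2.6068 s

2.6068


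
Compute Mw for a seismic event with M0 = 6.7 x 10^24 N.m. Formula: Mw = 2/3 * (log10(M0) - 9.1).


log10(M0) = log10(6.7 x 10^24) = 24.8261
Mw = 2/3 * (24.8261 - 9.1)
= 2/3 * 15.7261
= 10.48

10.48


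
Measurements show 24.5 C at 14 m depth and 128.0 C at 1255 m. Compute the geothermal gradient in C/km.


dT = 128.0 - 24.5 = 103.5 C
dz = 1255 - 14 = 1241 m
gradient = dT/dz * 1000 = 103.5/1241 * 1000 = 83.4005 C/km

83.4005


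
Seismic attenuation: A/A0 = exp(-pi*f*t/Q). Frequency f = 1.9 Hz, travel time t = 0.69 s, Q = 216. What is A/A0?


pi*f*t/Q = pi*1.9*0.69/216 = 0.019068
A/A0 = exp(-0.019068) = 0.981113

0.981113


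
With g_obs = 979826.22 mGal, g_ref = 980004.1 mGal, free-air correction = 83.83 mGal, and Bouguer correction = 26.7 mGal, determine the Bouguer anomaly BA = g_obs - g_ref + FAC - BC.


BA = g_obs - g_ref + FAC - BC
= 979826.22 - 980004.1 + 83.83 - 26.7
= -120.75 mGal

-120.75


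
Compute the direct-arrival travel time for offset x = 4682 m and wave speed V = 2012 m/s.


t = x / V
= 4682 / 2012
= 2.327 s

2.327


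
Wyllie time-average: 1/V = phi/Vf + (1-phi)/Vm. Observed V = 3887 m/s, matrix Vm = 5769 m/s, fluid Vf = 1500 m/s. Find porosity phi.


1/V - 1/Vm = 1/3887 - 1/5769 = 8.393e-05
1/Vf - 1/Vm = 1/1500 - 1/5769 = 0.00049333
phi = 8.393e-05 / 0.00049333 = 0.1701

0.1701


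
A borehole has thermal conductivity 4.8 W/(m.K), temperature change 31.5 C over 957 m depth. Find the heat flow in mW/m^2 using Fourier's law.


q = k * dT / dz * 1000
= 4.8 * 31.5 / 957 * 1000
= 0.157994 * 1000
= 157.9937 mW/m^2

157.9937


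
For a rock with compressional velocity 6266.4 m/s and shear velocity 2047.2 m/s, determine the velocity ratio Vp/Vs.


Vp/Vs = 6266.4 / 2047.2
= 3.061

3.061


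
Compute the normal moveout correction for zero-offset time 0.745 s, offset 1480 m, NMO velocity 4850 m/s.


x/Vnmo = 1480/4850 = 0.305155
(x/Vnmo)^2 = 0.093119
t0^2 = 0.555025
sqrt(0.555025 + 0.093119) = 0.805074
dt = 0.805074 - 0.745 = 0.060074

0.060074


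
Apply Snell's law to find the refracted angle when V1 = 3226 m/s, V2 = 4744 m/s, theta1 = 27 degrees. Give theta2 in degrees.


sin(theta1) = sin(27 deg) = 0.45399
sin(theta2) = V2/V1 * sin(theta1) = 4744/3226 * 0.45399 = 0.667617
theta2 = arcsin(0.667617) = 41.8834 degrees

41.8834


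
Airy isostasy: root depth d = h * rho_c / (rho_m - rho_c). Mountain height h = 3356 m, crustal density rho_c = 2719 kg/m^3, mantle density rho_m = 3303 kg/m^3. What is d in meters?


rho_m - rho_c = 3303 - 2719 = 584
d = 3356 * 2719 / 584
= 9124964 / 584
= 15624.94 m

15624.94


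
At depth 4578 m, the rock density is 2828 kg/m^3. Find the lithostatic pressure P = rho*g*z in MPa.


P = rho * g * z / 1e6
= 2828 * 9.81 * 4578 / 1e6
= 127005989.04 / 1e6
= 127.006 MPa

127.006


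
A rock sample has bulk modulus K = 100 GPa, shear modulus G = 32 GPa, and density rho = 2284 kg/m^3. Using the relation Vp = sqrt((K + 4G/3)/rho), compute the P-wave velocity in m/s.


First compute the effective modulus:
K + 4G/3 = 100e9 + 4*32e9/3 = 142666666666.67 Pa
Then divide by density:
142666666666.67 / 2284 = 62463514.3024 Pa/(kg/m^3)
Take the square root:
Vp = sqrt(62463514.3024) = 7903.39 m/s

7903.39


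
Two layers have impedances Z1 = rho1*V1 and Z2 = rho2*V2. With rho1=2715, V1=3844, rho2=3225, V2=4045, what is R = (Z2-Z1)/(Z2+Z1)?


Z1 = 2715 * 3844 = 10436460
Z2 = 3225 * 4045 = 13045125
R = (13045125 - 10436460) / (13045125 + 10436460) = 2608665 / 23481585 = 0.1111

0.1111


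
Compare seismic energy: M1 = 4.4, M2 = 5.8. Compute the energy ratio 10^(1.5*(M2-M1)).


M2 - M1 = 5.8 - 4.4 = 1.4
1.5 * 1.4 = 2.1
ratio = 10^2.1 = 125.89

125.89


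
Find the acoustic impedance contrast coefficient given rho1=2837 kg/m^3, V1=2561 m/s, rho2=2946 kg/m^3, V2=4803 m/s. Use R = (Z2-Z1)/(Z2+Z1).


Z1 = 2837 * 2561 = 7265557
Z2 = 2946 * 4803 = 14149638
R = (14149638 - 7265557) / (14149638 + 7265557) = 6884081 / 21415195 = 0.3215

0.3215


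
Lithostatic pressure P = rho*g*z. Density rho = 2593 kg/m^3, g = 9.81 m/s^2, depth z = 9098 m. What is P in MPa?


P = rho * g * z / 1e6
= 2593 * 9.81 * 9098 / 1e6
= 231428828.34 / 1e6
= 231.4288 MPa

231.4288


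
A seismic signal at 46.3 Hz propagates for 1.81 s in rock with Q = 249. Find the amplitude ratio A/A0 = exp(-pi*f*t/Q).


pi*f*t/Q = pi*46.3*1.81/249 = 1.057329
A/A0 = exp(-1.057329) = 0.347382

0.347382


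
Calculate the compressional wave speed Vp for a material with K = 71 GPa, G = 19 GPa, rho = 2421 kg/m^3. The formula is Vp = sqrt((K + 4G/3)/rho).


First compute the effective modulus:
K + 4G/3 = 71e9 + 4*19e9/3 = 96333333333.33 Pa
Then divide by density:
96333333333.33 / 2421 = 39790720.0881 Pa/(kg/m^3)
Take the square root:
Vp = sqrt(39790720.0881) = 6307.99 m/s

6307.99


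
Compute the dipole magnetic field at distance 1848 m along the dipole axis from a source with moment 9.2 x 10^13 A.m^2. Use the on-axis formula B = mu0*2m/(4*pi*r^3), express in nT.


m = 9.2 x 10^13 = 92000000000000 A.m^2
2m = 184000000000000 A.m^2
r^3 = 1848^3 = 6311112192
B = (4pi*10^-7) * 184000000000000 / (4*pi * 6311112192) * 1e9
= 231221219.304209 / 79307774793.47 * 1e9
= 2915492.4584 nT

2915492.4584


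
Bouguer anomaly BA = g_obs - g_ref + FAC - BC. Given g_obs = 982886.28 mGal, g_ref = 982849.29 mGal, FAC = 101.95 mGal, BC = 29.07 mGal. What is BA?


BA = g_obs - g_ref + FAC - BC
= 982886.28 - 982849.29 + 101.95 - 29.07
= 109.87 mGal

109.87


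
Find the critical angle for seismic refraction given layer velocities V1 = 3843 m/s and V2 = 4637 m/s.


V1/V2 = 3843/4637 = 0.828769
theta_c = arcsin(0.828769) = 55.9725 degrees

55.9725


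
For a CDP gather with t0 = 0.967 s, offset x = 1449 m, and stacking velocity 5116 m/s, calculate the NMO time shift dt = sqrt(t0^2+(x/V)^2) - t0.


x/Vnmo = 1449/5116 = 0.283229
(x/Vnmo)^2 = 0.080219
t0^2 = 0.935089
sqrt(0.935089 + 0.080219) = 1.007625
dt = 1.007625 - 0.967 = 0.040625

0.040625


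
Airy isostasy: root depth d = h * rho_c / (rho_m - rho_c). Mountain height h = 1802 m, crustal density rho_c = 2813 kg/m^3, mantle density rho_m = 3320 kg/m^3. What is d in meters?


rho_m - rho_c = 3320 - 2813 = 507
d = 1802 * 2813 / 507
= 5069026 / 507
= 9998.08 m

9998.08


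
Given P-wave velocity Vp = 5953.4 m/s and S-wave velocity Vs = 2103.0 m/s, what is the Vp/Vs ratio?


Vp/Vs = 5953.4 / 2103.0
= 2.8309

2.8309


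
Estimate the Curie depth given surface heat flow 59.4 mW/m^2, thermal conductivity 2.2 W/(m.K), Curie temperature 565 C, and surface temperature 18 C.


T_Curie - T_surf = 565 - 18 = 547 C
Convert q to W/m^2: 59.4 mW/m^2 = 0.0594 W/m^2
d = 547 * 2.2 / 0.0594 = 20259.26 m

20259.26


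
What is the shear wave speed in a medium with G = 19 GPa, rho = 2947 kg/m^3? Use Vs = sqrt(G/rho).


Convert G to Pa: G = 19e9 Pa
Compute G/rho = 19e9 / 2947 = 6447234.4757
Vs = sqrt(6447234.4757) = 2539.14 m/s

2539.14


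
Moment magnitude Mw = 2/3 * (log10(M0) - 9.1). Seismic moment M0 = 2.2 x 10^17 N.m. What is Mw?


log10(M0) = log10(2.2 x 10^17) = 17.3424
Mw = 2/3 * (17.3424 - 9.1)
= 2/3 * 8.2424
= 5.49

5.49


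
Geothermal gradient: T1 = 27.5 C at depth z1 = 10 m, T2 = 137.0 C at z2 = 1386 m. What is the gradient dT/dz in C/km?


dT = 137.0 - 27.5 = 109.5 C
dz = 1386 - 10 = 1376 m
gradient = dT/dz * 1000 = 109.5/1376 * 1000 = 79.5785 C/km

79.5785


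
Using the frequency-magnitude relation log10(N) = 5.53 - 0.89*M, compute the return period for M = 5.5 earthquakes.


log10(N) = 5.53 - 0.89*5.5 = 0.635
N = 10^0.635 = 4.315191
T = 1/N = 1/4.315191 = 0.2317 years

0.2317


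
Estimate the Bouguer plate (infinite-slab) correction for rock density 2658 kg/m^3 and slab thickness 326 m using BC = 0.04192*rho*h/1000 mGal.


BC = 0.04192 * rho * h / 1000
= 0.04192 * 2658 * 326 / 1000
= 36.324 mGal

36.324


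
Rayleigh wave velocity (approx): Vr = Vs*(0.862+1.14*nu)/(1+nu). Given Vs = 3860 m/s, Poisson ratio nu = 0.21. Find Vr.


Numerator factor = 0.862 + 1.14*0.21 = 1.1014
Denominator = 1 + 0.21 = 1.21
Vr = 3860 * 1.1014 / 1.21 = 3513.56 m/s

3513.56


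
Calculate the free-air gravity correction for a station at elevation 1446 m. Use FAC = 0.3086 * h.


FAC = 0.3086 * h
= 0.3086 * 1446
= 446.2356 mGal

446.2356


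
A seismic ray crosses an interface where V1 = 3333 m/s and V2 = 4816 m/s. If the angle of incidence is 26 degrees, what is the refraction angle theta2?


sin(theta1) = sin(26 deg) = 0.438371
sin(theta2) = V2/V1 * sin(theta1) = 4816/3333 * 0.438371 = 0.633422
theta2 = arcsin(0.633422) = 39.303 degrees

39.303


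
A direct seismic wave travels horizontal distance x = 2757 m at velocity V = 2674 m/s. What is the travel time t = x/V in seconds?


t = x / V
= 2757 / 2674
= 1.031 s

1.031


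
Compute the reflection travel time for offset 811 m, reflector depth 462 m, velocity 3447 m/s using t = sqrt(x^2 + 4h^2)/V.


x^2 + 4h^2 = 811^2 + 4*462^2 = 657721 + 853776 = 1511497
sqrt(1511497) = 1229.4295
t = 1229.4295 / 3447 = 0.3567 s

0.3567


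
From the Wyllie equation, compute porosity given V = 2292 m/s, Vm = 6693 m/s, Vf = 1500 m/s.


1/V - 1/Vm = 1/2292 - 1/6693 = 0.00028689
1/Vf - 1/Vm = 1/1500 - 1/6693 = 0.00051726
phi = 0.00028689 / 0.00051726 = 0.5546

0.5546


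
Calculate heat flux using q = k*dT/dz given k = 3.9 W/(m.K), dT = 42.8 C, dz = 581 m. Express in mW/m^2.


q = k * dT / dz * 1000
= 3.9 * 42.8 / 581 * 1000
= 0.287298 * 1000
= 287.2978 mW/m^2

287.2978


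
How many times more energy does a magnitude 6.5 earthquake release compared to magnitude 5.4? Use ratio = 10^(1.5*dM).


M2 - M1 = 6.5 - 5.4 = 1.1
1.5 * 1.1 = 1.65
ratio = 10^1.65 = 44.67

44.67


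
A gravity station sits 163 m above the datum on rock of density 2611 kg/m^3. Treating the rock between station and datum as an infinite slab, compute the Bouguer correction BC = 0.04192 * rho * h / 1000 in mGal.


BC = 0.04192 * rho * h / 1000
= 0.04192 * 2611 * 163 / 1000
= 17.8409 mGal

17.8409


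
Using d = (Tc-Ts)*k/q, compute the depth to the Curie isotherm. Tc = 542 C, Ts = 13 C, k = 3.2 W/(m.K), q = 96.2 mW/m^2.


T_Curie - T_surf = 542 - 13 = 529 C
Convert q to W/m^2: 96.2 mW/m^2 = 0.0962 W/m^2
d = 529 * 3.2 / 0.0962 = 17596.67 m

17596.67


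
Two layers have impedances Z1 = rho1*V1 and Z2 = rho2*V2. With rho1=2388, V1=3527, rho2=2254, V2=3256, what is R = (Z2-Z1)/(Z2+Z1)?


Z1 = 2388 * 3527 = 8422476
Z2 = 2254 * 3256 = 7339024
R = (7339024 - 8422476) / (7339024 + 8422476) = -1083452 / 15761500 = -0.0687

-0.0687


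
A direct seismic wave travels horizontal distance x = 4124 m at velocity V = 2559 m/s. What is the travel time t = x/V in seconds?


t = x / V
= 4124 / 2559
= 1.6116 s

1.6116


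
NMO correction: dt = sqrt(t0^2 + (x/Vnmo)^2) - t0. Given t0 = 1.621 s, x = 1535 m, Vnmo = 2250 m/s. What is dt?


x/Vnmo = 1535/2250 = 0.682222
(x/Vnmo)^2 = 0.465427
t0^2 = 2.627641
sqrt(2.627641 + 0.465427) = 1.758712
dt = 1.758712 - 1.621 = 0.137712

0.137712


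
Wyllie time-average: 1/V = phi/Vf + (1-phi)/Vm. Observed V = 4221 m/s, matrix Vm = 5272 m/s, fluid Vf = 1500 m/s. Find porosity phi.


1/V - 1/Vm = 1/4221 - 1/5272 = 4.723e-05
1/Vf - 1/Vm = 1/1500 - 1/5272 = 0.00047699
phi = 4.723e-05 / 0.00047699 = 0.099

0.099


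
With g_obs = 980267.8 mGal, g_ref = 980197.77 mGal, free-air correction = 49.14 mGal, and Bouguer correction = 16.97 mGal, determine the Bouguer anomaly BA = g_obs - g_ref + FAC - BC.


BA = g_obs - g_ref + FAC - BC
= 980267.8 - 980197.77 + 49.14 - 16.97
= 102.2 mGal

102.2


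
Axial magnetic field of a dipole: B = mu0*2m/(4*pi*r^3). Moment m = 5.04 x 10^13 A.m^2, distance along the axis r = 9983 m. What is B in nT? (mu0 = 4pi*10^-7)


m = 5.04 x 10^13 = 50400000000000 A.m^2
2m = 100800000000000 A.m^2
r^3 = 9983^3 = 994908665087
B = (4pi*10^-7) * 100800000000000 / (4*pi * 994908665087) * 1e9
= 126669015.79274 / 12502391012920.59 * 1e9
= 10131.5833 nT

10131.5833


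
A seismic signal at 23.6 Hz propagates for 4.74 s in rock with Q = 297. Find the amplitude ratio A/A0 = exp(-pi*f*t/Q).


pi*f*t/Q = pi*23.6*4.74/297 = 1.18327
A/A0 = exp(-1.18327) = 0.306276

0.306276


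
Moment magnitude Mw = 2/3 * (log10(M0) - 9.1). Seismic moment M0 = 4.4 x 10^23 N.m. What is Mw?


log10(M0) = log10(4.4 x 10^23) = 23.6435
Mw = 2/3 * (23.6435 - 9.1)
= 2/3 * 14.5435
= 9.7

9.7


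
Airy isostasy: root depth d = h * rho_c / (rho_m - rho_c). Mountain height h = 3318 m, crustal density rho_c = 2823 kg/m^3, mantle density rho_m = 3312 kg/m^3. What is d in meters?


rho_m - rho_c = 3312 - 2823 = 489
d = 3318 * 2823 / 489
= 9366714 / 489
= 19154.83 m

19154.83


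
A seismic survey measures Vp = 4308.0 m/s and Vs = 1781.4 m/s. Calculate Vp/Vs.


Vp/Vs = 4308.0 / 1781.4
= 2.4183

2.4183


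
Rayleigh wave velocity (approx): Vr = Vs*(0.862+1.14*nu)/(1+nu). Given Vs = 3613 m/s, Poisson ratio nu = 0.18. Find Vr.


Numerator factor = 0.862 + 1.14*0.18 = 1.0672
Denominator = 1 + 0.18 = 1.18
Vr = 3613 * 1.0672 / 1.18 = 3267.62 m/s

3267.62


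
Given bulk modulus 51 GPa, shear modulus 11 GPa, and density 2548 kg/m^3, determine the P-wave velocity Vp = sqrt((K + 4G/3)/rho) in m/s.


First compute the effective modulus:
K + 4G/3 = 51e9 + 4*11e9/3 = 65666666666.67 Pa
Then divide by density:
65666666666.67 / 2548 = 25771847.2004 Pa/(kg/m^3)
Take the square root:
Vp = sqrt(25771847.2004) = 5076.6 m/s

5076.6


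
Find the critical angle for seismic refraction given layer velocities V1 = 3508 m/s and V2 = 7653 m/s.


V1/V2 = 3508/7653 = 0.458382
theta_c = arcsin(0.458382) = 27.2828 degrees

27.2828


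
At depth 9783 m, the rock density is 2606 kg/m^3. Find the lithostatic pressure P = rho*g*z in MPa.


P = rho * g * z / 1e6
= 2606 * 9.81 * 9783 / 1e6
= 250101025.38 / 1e6
= 250.101 MPa

250.101


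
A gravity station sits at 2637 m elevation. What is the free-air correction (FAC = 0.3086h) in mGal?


FAC = 0.3086 * h
= 0.3086 * 2637
= 813.7782 mGal

813.7782


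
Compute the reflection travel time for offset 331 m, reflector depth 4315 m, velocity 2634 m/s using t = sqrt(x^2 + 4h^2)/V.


x^2 + 4h^2 = 331^2 + 4*4315^2 = 109561 + 74476900 = 74586461
sqrt(74586461) = 8636.3453
t = 8636.3453 / 2634 = 3.2788 s

3.2788


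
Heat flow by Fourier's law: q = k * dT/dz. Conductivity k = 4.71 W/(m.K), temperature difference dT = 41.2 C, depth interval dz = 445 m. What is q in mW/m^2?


q = k * dT / dz * 1000
= 4.71 * 41.2 / 445 * 1000
= 0.436072 * 1000
= 436.0719 mW/m^2

436.0719


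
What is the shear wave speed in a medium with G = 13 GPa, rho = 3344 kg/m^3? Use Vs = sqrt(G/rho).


Convert G to Pa: G = 13e9 Pa
Compute G/rho = 13e9 / 3344 = 3887559.8086
Vs = sqrt(3887559.8086) = 1971.69 m/s

1971.69


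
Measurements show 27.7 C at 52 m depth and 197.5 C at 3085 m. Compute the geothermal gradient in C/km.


dT = 197.5 - 27.7 = 169.8 C
dz = 3085 - 52 = 3033 m
gradient = dT/dz * 1000 = 169.8/3033 * 1000 = 55.9842 C/km

55.9842


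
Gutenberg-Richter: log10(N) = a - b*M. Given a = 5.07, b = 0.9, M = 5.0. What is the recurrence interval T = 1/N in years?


log10(N) = 5.07 - 0.9*5.0 = 0.57
N = 10^0.57 = 3.715352
T = 1/N = 1/3.715352 = 0.2692 years

0.2692


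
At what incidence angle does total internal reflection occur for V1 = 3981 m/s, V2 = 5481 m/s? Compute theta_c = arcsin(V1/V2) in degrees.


V1/V2 = 3981/5481 = 0.726327
theta_c = arcsin(0.726327) = 46.5794 degrees

46.5794


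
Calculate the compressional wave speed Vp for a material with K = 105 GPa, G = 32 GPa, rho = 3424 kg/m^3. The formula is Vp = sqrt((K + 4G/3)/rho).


First compute the effective modulus:
K + 4G/3 = 105e9 + 4*32e9/3 = 147666666666.67 Pa
Then divide by density:
147666666666.67 / 3424 = 43126947.0405 Pa/(kg/m^3)
Take the square root:
Vp = sqrt(43126947.0405) = 6567.11 m/s

6567.11


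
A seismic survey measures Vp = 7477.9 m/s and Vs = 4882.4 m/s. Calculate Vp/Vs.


Vp/Vs = 7477.9 / 4882.4
= 1.5316

1.5316


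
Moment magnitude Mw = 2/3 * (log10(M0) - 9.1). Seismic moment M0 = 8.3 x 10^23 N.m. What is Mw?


log10(M0) = log10(8.3 x 10^23) = 23.9191
Mw = 2/3 * (23.9191 - 9.1)
= 2/3 * 14.8191
= 9.88

9.88


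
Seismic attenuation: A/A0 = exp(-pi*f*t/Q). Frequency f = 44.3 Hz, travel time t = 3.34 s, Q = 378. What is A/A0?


pi*f*t/Q = pi*44.3*3.34/378 = 1.229726
A/A0 = exp(-1.229726) = 0.292373

0.292373


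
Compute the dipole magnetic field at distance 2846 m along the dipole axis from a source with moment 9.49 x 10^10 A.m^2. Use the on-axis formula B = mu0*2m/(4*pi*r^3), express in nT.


m = 9.49 x 10^10 = 94900000000 A.m^2
2m = 189800000000 A.m^2
r^3 = 2846^3 = 23051791736
B = (4pi*10^-7) * 189800000000 / (4*pi * 23051791736) * 1e9
= 238509.714261 / 289677358279.6 * 1e9
= 823.3633 nT

823.3633


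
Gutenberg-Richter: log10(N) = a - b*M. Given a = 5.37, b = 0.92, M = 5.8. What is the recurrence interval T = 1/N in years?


log10(N) = 5.37 - 0.92*5.8 = 0.034
N = 10^0.034 = 1.081434
T = 1/N = 1/1.081434 = 0.9247 years

0.9247


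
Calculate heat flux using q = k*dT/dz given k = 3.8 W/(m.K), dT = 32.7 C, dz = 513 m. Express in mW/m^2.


q = k * dT / dz * 1000
= 3.8 * 32.7 / 513 * 1000
= 0.242222 * 1000
= 242.2222 mW/m^2

242.2222


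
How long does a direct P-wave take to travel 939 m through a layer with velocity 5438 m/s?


t = x / V
= 939 / 5438
= 0.1727 s

0.1727


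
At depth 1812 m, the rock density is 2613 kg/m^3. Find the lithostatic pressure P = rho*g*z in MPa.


P = rho * g * z / 1e6
= 2613 * 9.81 * 1812 / 1e6
= 46447956.36 / 1e6
= 46.448 MPa

46.448


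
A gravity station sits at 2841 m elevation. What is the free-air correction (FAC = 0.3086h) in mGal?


FAC = 0.3086 * h
= 0.3086 * 2841
= 876.7326 mGal

876.7326


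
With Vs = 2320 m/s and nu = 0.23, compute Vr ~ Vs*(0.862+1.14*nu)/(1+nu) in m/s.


Numerator factor = 0.862 + 1.14*0.23 = 1.1242
Denominator = 1 + 0.23 = 1.23
Vr = 2320 * 1.1242 / 1.23 = 2120.44 m/s

2120.44


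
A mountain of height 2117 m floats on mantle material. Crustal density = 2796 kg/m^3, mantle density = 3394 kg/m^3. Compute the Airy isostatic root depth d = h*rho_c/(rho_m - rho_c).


rho_m - rho_c = 3394 - 2796 = 598
d = 2117 * 2796 / 598
= 5919132 / 598
= 9898.21 m

9898.21


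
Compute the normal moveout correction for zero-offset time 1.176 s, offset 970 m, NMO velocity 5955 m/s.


x/Vnmo = 970/5955 = 0.162888
(x/Vnmo)^2 = 0.026533
t0^2 = 1.382976
sqrt(1.382976 + 0.026533) = 1.187227
dt = 1.187227 - 1.176 = 0.011227

0.011227


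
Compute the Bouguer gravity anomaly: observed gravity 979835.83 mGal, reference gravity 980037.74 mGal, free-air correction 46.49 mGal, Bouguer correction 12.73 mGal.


BA = g_obs - g_ref + FAC - BC
= 979835.83 - 980037.74 + 46.49 - 12.73
= -168.15 mGal

-168.15


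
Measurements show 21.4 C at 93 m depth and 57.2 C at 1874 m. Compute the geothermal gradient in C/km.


dT = 57.2 - 21.4 = 35.8 C
dz = 1874 - 93 = 1781 m
gradient = dT/dz * 1000 = 35.8/1781 * 1000 = 20.1011 C/km

20.1011


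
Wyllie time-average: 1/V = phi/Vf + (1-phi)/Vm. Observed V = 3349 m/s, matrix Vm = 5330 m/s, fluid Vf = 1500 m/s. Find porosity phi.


1/V - 1/Vm = 1/3349 - 1/5330 = 0.00011098
1/Vf - 1/Vm = 1/1500 - 1/5330 = 0.00047905
phi = 0.00011098 / 0.00047905 = 0.2317

0.2317


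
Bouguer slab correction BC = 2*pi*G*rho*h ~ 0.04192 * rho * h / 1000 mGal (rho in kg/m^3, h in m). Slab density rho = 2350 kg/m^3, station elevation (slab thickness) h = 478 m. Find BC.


BC = 0.04192 * rho * h / 1000
= 0.04192 * 2350 * 478 / 1000
= 47.0887 mGal

47.0887


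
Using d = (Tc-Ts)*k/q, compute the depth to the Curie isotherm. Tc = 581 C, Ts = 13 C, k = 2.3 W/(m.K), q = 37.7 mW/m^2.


T_Curie - T_surf = 581 - 13 = 568 C
Convert q to W/m^2: 37.7 mW/m^2 = 0.0377 W/m^2
d = 568 * 2.3 / 0.0377 = 34652.52 m

34652.52


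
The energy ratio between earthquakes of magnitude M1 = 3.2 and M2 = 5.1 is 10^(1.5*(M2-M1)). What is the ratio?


M2 - M1 = 5.1 - 3.2 = 1.9
1.5 * 1.9 = 2.85
ratio = 10^2.85 = 707.95

707.95


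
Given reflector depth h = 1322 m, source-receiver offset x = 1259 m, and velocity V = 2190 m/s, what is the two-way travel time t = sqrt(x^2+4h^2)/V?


x^2 + 4h^2 = 1259^2 + 4*1322^2 = 1585081 + 6990736 = 8575817
sqrt(8575817) = 2928.4496
t = 2928.4496 / 2190 = 1.3372 s

1.3372


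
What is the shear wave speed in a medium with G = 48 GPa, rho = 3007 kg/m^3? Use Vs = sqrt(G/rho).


Convert G to Pa: G = 48e9 Pa
Compute G/rho = 48e9 / 3007 = 15962753.575
Vs = sqrt(15962753.575) = 3995.34 m/s

3995.34


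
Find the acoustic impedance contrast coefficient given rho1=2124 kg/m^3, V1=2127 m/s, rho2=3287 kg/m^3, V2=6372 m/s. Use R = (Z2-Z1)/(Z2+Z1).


Z1 = 2124 * 2127 = 4517748
Z2 = 3287 * 6372 = 20944764
R = (20944764 - 4517748) / (20944764 + 4517748) = 16427016 / 25462512 = 0.6451

0.6451


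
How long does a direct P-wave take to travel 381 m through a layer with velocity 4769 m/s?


t = x / V
= 381 / 4769
= 0.0799 s

0.0799


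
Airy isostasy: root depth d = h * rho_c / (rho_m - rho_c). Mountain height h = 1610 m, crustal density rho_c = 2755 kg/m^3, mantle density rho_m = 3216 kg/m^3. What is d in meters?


rho_m - rho_c = 3216 - 2755 = 461
d = 1610 * 2755 / 461
= 4435550 / 461
= 9621.58 m

9621.58


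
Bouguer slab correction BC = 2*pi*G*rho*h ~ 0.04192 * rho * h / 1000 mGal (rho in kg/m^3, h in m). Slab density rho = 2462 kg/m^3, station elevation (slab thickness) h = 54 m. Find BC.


BC = 0.04192 * rho * h / 1000
= 0.04192 * 2462 * 54 / 1000
= 5.5732 mGal

5.5732


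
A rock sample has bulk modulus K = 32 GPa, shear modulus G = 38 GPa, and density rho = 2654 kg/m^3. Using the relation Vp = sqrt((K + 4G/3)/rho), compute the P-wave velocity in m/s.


First compute the effective modulus:
K + 4G/3 = 32e9 + 4*38e9/3 = 82666666666.67 Pa
Then divide by density:
82666666666.67 / 2654 = 31147952.7757 Pa/(kg/m^3)
Take the square root:
Vp = sqrt(31147952.7757) = 5581.04 m/s

5581.04


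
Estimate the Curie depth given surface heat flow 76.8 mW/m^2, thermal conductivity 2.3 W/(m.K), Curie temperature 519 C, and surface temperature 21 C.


T_Curie - T_surf = 519 - 21 = 498 C
Convert q to W/m^2: 76.8 mW/m^2 = 0.0768 W/m^2
d = 498 * 2.3 / 0.0768 = 14914.06 m

14914.06


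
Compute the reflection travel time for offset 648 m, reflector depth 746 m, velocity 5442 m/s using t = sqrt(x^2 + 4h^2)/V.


x^2 + 4h^2 = 648^2 + 4*746^2 = 419904 + 2226064 = 2645968
sqrt(2645968) = 1626.6432
t = 1626.6432 / 5442 = 0.2989 s

0.2989


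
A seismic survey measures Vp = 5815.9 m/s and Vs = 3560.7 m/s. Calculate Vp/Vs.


Vp/Vs = 5815.9 / 3560.7
= 1.6334

1.6334


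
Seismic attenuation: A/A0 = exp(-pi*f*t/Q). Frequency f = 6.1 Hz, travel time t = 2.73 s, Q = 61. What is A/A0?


pi*f*t/Q = pi*6.1*2.73/61 = 0.857655
A/A0 = exp(-0.857655) = 0.424156

0.424156


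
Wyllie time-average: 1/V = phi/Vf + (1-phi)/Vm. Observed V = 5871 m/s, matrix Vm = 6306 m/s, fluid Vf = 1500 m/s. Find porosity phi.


1/V - 1/Vm = 1/5871 - 1/6306 = 1.175e-05
1/Vf - 1/Vm = 1/1500 - 1/6306 = 0.00050809
phi = 1.175e-05 / 0.00050809 = 0.0231

0.0231
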